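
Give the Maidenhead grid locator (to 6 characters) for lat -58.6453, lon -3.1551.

ID81ki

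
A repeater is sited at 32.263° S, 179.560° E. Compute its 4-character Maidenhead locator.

RF97

Add 180° to longitude and 90° to latitude: 359.56, 57.74.
Field: 359.56/20 → 17 → R, 57.74/10 → 5 → F; chars RF.
Square: 19.56/2 → 9, 7.74/1 → 7; chars 97.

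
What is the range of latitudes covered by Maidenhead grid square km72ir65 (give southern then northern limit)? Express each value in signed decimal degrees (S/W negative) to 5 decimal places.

32.72917, 32.73333

Field K=10, M=12: +10·20° lon, +12·10° lat → SW at lon 20°, lat 30°.
Square 7, 2: +7·2° lon, +2·1° lat → SW at lon 34°, lat 32°.
Subsquare i=8, r=17: +8·0.0833333° lon, +17·0.0416667° lat → SW at lon 34.6667°, lat 32.7083°.
Extended square 6, 5: +6·0.00833333° lon, +5·0.00416667° lat → SW at lon 34.7167°, lat 32.7292°.
Cell spans 0.00833333° lon × 0.00416667° lat.
south 32.72917, north 32.73333.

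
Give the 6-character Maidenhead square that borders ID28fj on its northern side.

ID28fk

Latitude subsquare j = 9; +1 → 10 = k.
The longitude characters are unchanged.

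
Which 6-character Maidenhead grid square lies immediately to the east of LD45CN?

LD45dn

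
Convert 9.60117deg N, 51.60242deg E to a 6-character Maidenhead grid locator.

LJ59to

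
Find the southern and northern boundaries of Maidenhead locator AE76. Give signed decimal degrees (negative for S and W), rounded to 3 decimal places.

-44.000, -43.000

Field A=0, E=4: +0·20° lon, +4·10° lat → SW at lon -180°, lat -50°.
Square 7, 6: +7·2° lon, +6·1° lat → SW at lon -166°, lat -44°.
Cell spans 2° lon × 1° lat.
south -44.000, north -43.000.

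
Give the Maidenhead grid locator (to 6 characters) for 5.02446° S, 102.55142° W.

DI84rx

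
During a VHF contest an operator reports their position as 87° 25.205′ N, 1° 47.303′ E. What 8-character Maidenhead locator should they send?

Offset from 180°W / 90°S: lon 181.78838°, lat 177.42008°.
Field: 181.78838/20 → 9 → J, 177.42008/10 → 17 → R; chars JR.
Square: 1.78838/2 → 0, 7.42008/1 → 7; chars 07.
Subsquare: 1.78838/0.0833333 → 21 → v, 0.42008/0.0416667 → 10 → k; chars vk.
Extended square: 0.03838/0.00833333 → 4, 0.00342/0.00416667 → 0; chars 40.

JR07vk40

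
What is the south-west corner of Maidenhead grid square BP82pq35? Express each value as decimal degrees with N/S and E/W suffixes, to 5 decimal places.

Field B=1, P=15: +1·20° lon, +15·10° lat → SW at lon -160°, lat 60°.
Square 8, 2: +8·2° lon, +2·1° lat → SW at lon -144°, lat 62°.
Subsquare p=15, q=16: +15·0.0833333° lon, +16·0.0416667° lat → SW at lon -142.75°, lat 62.6667°.
Extended square 3, 5: +3·0.00833333° lon, +5·0.00416667° lat → SW at lon -142.725°, lat 62.6875°.
latitude 62.68750° N, longitude 142.72500° W.

62.68750° N, 142.72500° W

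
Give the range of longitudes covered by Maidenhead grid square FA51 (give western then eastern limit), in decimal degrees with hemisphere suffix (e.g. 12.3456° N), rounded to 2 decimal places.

Field F=5, A=0: +5·20° lon, +0·10° lat → SW at lon -80°, lat -90°.
Square 5, 1: +5·2° lon, +1·1° lat → SW at lon -70°, lat -89°.
Cell spans 2° lon × 1° lat.
west 70.00° W, east 68.00° W.

70.00° W, 68.00° W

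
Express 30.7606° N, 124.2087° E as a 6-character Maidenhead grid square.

Shift to the Maidenhead origin (180°W, 90°S): lon 304.2087, lat 120.7606.
Field: 304.2087/20 → 15 → P, 120.7606/10 → 12 → M; chars PM.
Square: 4.2087/2 → 2, 0.7606/1 → 0; chars 20.
Subsquare: 0.2087/0.0833333 → 2 → c, 0.7606/0.0416667 → 18 → s; chars cs.

PM20cs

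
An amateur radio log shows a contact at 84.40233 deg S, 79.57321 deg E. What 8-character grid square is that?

Add 180° to longitude and 90° to latitude: 259.57321, 5.59767.
Field: 259.57321/20 → 12 → M, 5.59767/10 → 0 → A; chars MA.
Square: 19.57321/2 → 9, 5.59767/1 → 5; chars 95.
Subsquare: 1.57321/0.0833333 → 18 → s, 0.59767/0.0416667 → 14 → o; chars so.
Extended square: 0.07321/0.00833333 → 8, 0.01434/0.00416667 → 3; chars 83.

MA95so83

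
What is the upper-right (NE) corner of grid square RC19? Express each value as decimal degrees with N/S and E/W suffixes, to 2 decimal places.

Field R=17, C=2: +17·20° lon, +2·10° lat → SW at lon 160°, lat -70°.
Square 1, 9: +1·2° lon, +9·1° lat → SW at lon 162°, lat -61°.
Cell spans 2° lon × 1° lat. NE corner is SW corner plus one full cell.
latitude 60.00° S, longitude 164.00° E.

60.00° S, 164.00° E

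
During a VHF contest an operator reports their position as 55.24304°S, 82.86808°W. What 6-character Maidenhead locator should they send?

Offset from 180°W / 90°S: lon 97.1319°, lat 34.7570°.
Field (20°×10°, letters A–R): lon ⌊97.1319/20⌋ = 4 → E; lat ⌊34.7570/10⌋ = 3 → D.
Square (2°×1°, digits 0–9): lon ⌊17.1319/2⌋ = 8; lat ⌊4.7570/1⌋ = 4.
Subsquare (5′×2.5′, letters a–x): lon ⌊1.1319/0.0833333⌋ = 13 → n; lat ⌊0.7570/0.0416667⌋ = 18 → s.

ED84ns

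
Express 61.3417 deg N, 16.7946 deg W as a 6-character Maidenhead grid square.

IP11oi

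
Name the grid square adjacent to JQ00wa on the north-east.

JQ00xb

Longitude subsquare w = 22; +1 → 23 = x.
Latitude subsquare a = 0; +1 → 1 = b.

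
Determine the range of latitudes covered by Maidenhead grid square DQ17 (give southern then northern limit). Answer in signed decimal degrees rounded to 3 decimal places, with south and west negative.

77.000, 78.000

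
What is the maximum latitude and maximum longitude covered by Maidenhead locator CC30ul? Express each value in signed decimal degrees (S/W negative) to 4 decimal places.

-69.5000, -132.2500

Field C=2, C=2: +2·20° lon, +2·10° lat → SW at lon -140°, lat -70°.
Square 3, 0: +3·2° lon, +0·1° lat → SW at lon -134°, lat -70°.
Subsquare u=20, l=11: +20·0.0833333° lon, +11·0.0416667° lat → SW at lon -132.333°, lat -69.5417°.
Cell spans 0.0833333° lon × 0.0416667° lat. NE corner is SW corner plus one full cell.
latitude -69.5000, longitude -132.2500.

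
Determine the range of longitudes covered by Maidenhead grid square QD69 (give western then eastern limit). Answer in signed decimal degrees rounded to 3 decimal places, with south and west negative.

152.000, 154.000

Field Q=16, D=3: +16·20° lon, +3·10° lat → SW at lon 140°, lat -60°.
Square 6, 9: +6·2° lon, +9·1° lat → SW at lon 152°, lat -51°.
Cell spans 2° lon × 1° lat.
west 152.000, east 154.000.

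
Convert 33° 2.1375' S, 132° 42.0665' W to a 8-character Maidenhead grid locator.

Offset from 180°W / 90°S: lon 47.29889°, lat 56.96437°.
Field: lon ⌊47.29889/20⌋ = 2 → C; lat ⌊56.96437/10⌋ = 5 → F.
Square: lon ⌊7.29889/2⌋ = 3; lat ⌊6.96437/1⌋ = 6.
Subsquare: lon ⌊1.29889/0.0833333⌋ = 15 → p; lat ⌊0.96437/0.0416667⌋ = 23 → x.
Extended square: lon ⌊0.04889/0.00833333⌋ = 5; lat ⌊0.00604/0.00416667⌋ = 1.

CF36px51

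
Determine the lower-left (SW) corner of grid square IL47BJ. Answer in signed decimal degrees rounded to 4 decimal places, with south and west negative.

Field I=8, L=11: +8·20° lon, +11·10° lat → SW at lon -20°, lat 20°.
Square 4, 7: +4·2° lon, +7·1° lat → SW at lon -12°, lat 27°.
Subsquare b=1, j=9: +1·0.0833333° lon, +9·0.0416667° lat → SW at lon -11.9167°, lat 27.375°.
latitude 27.3750, longitude -11.9167.

27.3750, -11.9167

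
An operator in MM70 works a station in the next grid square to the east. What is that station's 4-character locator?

MM80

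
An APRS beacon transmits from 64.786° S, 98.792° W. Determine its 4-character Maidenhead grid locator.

Shift to the Maidenhead origin (180°W, 90°S): lon 81.21, lat 25.21.
Field (20°×10°, letters A–R): lon ⌊81.21/20⌋ = 4 → E; lat ⌊25.21/10⌋ = 2 → C.
Square (2°×1°, digits 0–9): lon ⌊1.21/2⌋ = 0; lat ⌊5.21/1⌋ = 5.

EC05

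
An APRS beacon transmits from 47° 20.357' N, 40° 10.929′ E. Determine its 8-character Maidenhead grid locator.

Offset from 180°W / 90°S: lon 220.18215°, lat 137.33928°.
Field: lon ⌊220.18215/20⌋ = 11 → L; lat ⌊137.33928/10⌋ = 13 → N.
Square: lon ⌊0.18215/2⌋ = 0; lat ⌊7.33928/1⌋ = 7.
Subsquare: lon ⌊0.18215/0.0833333⌋ = 2 → c; lat ⌊0.33928/0.0416667⌋ = 8 → i.
Extended square: lon ⌊0.01548/0.00833333⌋ = 1; lat ⌊0.00595/0.00416667⌋ = 1.

LN07ci11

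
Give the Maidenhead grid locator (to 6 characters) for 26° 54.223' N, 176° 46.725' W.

Shift to the Maidenhead origin (180°W, 90°S): lon 3.2212, lat 116.9037.
Field: lon ⌊3.2212/20⌋ = 0 → A; lat ⌊116.9037/10⌋ = 11 → L.
Square: lon ⌊3.2212/2⌋ = 1; lat ⌊6.9037/1⌋ = 6.
Subsquare: lon ⌊1.2212/0.0833333⌋ = 14 → o; lat ⌊0.9037/0.0416667⌋ = 21 → v.

AL16ov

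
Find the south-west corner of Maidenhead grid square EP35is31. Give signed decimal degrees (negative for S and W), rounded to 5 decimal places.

Field E=4, P=15: +4·20° lon, +15·10° lat → SW at lon -100°, lat 60°.
Square 3, 5: +3·2° lon, +5·1° lat → SW at lon -94°, lat 65°.
Subsquare i=8, s=18: +8·0.0833333° lon, +18·0.0416667° lat → SW at lon -93.3333°, lat 65.75°.
Extended square 3, 1: +3·0.00833333° lon, +1·0.00416667° lat → SW at lon -93.3083°, lat 65.7542°.
latitude 65.75417, longitude -93.30833.

65.75417, -93.30833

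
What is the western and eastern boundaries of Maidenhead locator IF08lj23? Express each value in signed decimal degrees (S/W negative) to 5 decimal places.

-19.06667, -19.05833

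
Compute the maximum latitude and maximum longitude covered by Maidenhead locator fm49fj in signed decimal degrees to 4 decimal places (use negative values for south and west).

Field F=5, M=12: +5·20° lon, +12·10° lat → SW at lon -80°, lat 30°.
Square 4, 9: +4·2° lon, +9·1° lat → SW at lon -72°, lat 39°.
Subsquare f=5, j=9: +5·0.0833333° lon, +9·0.0416667° lat → SW at lon -71.5833°, lat 39.375°.
Cell spans 0.0833333° lon × 0.0416667° lat. NE corner is SW corner plus one full cell.
latitude 39.4167, longitude -71.5000.

39.4167, -71.5000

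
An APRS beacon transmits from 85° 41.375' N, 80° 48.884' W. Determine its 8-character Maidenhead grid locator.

ER95oq25

Add 180° to longitude and 90° to latitude: 99.18527, 175.68958.
Field (20°×10°, letters A–R): 99.18527/20 → 4 → E, 175.68958/10 → 17 → R; chars ER.
Square (2°×1°, digits 0–9): 19.18527/2 → 9, 5.68958/1 → 5; chars 95.
Subsquare (5′×2.5′, letters a–x): 1.18527/0.0833333 → 14 → o, 0.68958/0.0416667 → 16 → q; chars oq.
Extended square (30″×15″, digits 0–9): 0.01860/0.00833333 → 2, 0.02292/0.00416667 → 5; chars 25.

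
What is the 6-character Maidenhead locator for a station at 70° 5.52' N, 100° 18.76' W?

DQ90uc

Add 180° to longitude and 90° to latitude: 79.6873, 160.0920.
Field (20°×10°, letters A–R): lon ⌊79.6873/20⌋ = 3 → D; lat ⌊160.0920/10⌋ = 16 → Q.
Square (2°×1°, digits 0–9): lon ⌊19.6873/2⌋ = 9; lat ⌊0.0920/1⌋ = 0.
Subsquare (5′×2.5′, letters a–x): lon ⌊1.6873/0.0833333⌋ = 20 → u; lat ⌊0.0920/0.0416667⌋ = 2 → c.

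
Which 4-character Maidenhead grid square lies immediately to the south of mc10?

MB19

Latitude square 0; −1 → -1, wraps to 9, carry into field.
Latitude field C = 2; −1 → 1 = B.
The longitude characters are unchanged.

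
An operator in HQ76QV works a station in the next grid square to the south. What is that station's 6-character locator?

Latitude subsquare v = 21; −1 → 20 = u.
The longitude characters are unchanged.

HQ76qu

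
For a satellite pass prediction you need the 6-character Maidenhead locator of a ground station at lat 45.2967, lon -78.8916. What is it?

FN05nh

Offset from 180°W / 90°S: lon 101.1084°, lat 135.2967°.
Field: lon ⌊101.1084/20⌋ = 5 → F; lat ⌊135.2967/10⌋ = 13 → N.
Square: lon ⌊1.1084/2⌋ = 0; lat ⌊5.2967/1⌋ = 5.
Subsquare: lon ⌊1.1084/0.0833333⌋ = 13 → n; lat ⌊0.2967/0.0416667⌋ = 7 → h.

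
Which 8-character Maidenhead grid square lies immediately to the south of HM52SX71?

Latitude extended square 1; −1 → 0.
The longitude characters are unchanged.

HM52sx70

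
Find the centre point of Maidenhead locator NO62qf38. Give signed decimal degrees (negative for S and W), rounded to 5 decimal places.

52.24375, 93.36250

Field N=13, O=14: +13·20° lon, +14·10° lat → SW at lon 80°, lat 50°.
Square 6, 2: +6·2° lon, +2·1° lat → SW at lon 92°, lat 52°.
Subsquare q=16, f=5: +16·0.0833333° lon, +5·0.0416667° lat → SW at lon 93.3333°, lat 52.2083°.
Extended square 3, 8: +3·0.00833333° lon, +8·0.00416667° lat → SW at lon 93.3583°, lat 52.2417°.
Cell spans 0.00833333° lon × 0.00416667° lat. Centre is SW corner plus half of each.
latitude 52.24375, longitude 93.36250.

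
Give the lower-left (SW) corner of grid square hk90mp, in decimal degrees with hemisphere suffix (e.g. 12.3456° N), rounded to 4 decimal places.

Field H=7, K=10: +7·20° lon, +10·10° lat → SW at lon -40°, lat 10°.
Square 9, 0: +9·2° lon, +0·1° lat → SW at lon -22°, lat 10°.
Subsquare m=12, p=15: +12·0.0833333° lon, +15·0.0416667° lat → SW at lon -21°, lat 10.625°.
latitude 10.6250° N, longitude 21.0000° W.

10.6250° N, 21.0000° W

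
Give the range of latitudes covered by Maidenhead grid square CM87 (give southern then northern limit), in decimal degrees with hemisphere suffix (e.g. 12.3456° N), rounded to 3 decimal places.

Field C=2, M=12: +2·20° lon, +12·10° lat → SW at lon -140°, lat 30°.
Square 8, 7: +8·2° lon, +7·1° lat → SW at lon -124°, lat 37°.
Cell spans 2° lon × 1° lat.
south 37.000° N, north 38.000° N.

37.000° N, 38.000° N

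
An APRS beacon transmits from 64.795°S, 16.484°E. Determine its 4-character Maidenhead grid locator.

JC85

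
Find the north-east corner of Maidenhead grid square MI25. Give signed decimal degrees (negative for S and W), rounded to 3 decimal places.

-4.000, 66.000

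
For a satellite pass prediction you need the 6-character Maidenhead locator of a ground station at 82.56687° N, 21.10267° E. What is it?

KR02nn

Offset from 180°W / 90°S: lon 201.1027°, lat 172.5669°.
Field: 201.1027/20 → 10 → K, 172.5669/10 → 17 → R; chars KR.
Square: 1.1027/2 → 0, 2.5669/1 → 2; chars 02.
Subsquare: 1.1027/0.0833333 → 13 → n, 0.5669/0.0416667 → 13 → n; chars nn.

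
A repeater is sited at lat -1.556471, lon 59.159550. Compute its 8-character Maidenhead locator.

Offset from 180°W / 90°S: lon 239.15955°, lat 88.44353°.
Field: 239.15955/20 → 11 → L, 88.44353/10 → 8 → I; chars LI.
Square: 19.15955/2 → 9, 8.44353/1 → 8; chars 98.
Subsquare: 1.15955/0.0833333 → 13 → n, 0.44353/0.0416667 → 10 → k; chars nk.
Extended square: 0.07622/0.00833333 → 9, 0.02686/0.00416667 → 6; chars 96.

LI98nk96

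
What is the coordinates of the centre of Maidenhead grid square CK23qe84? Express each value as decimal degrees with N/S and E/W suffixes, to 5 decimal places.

13.18542° N, 134.59583° W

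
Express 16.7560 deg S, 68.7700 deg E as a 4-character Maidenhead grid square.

MH43

Offset from 180°W / 90°S: lon 248.77°, lat 73.24°.
Field: lon ⌊248.77/20⌋ = 12 → M; lat ⌊73.24/10⌋ = 7 → H.
Square: lon ⌊8.77/2⌋ = 4; lat ⌊3.24/1⌋ = 3.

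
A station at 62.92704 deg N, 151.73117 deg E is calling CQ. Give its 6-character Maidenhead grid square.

QP52uw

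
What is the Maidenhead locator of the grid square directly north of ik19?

Latitude square 9; +1 → 10, wraps to 0, carry into field.
Latitude field K = 10; +1 → 11 = L.
The longitude characters are unchanged.

IL10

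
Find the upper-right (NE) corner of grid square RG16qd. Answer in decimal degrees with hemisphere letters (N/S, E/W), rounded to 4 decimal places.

Field R=17, G=6: +17·20° lon, +6·10° lat → SW at lon 160°, lat -30°.
Square 1, 6: +1·2° lon, +6·1° lat → SW at lon 162°, lat -24°.
Subsquare q=16, d=3: +16·0.0833333° lon, +3·0.0416667° lat → SW at lon 163.333°, lat -23.875°.
Cell spans 0.0833333° lon × 0.0416667° lat. NE corner is SW corner plus one full cell.
latitude 23.8333° S, longitude 163.4167° E.

23.8333° S, 163.4167° E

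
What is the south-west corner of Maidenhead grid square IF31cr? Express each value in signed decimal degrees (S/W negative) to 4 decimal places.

-38.2917, -13.8333

Field I=8, F=5: +8·20° lon, +5·10° lat → SW at lon -20°, lat -40°.
Square 3, 1: +3·2° lon, +1·1° lat → SW at lon -14°, lat -39°.
Subsquare c=2, r=17: +2·0.0833333° lon, +17·0.0416667° lat → SW at lon -13.8333°, lat -38.2917°.
latitude -38.2917, longitude -13.8333.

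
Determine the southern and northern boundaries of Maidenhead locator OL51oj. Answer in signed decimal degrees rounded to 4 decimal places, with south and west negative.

21.3750, 21.4167

Field O=14, L=11: +14·20° lon, +11·10° lat → SW at lon 100°, lat 20°.
Square 5, 1: +5·2° lon, +1·1° lat → SW at lon 110°, lat 21°.
Subsquare o=14, j=9: +14·0.0833333° lon, +9·0.0416667° lat → SW at lon 111.167°, lat 21.375°.
Cell spans 0.0833333° lon × 0.0416667° lat.
south 21.3750, north 21.4167.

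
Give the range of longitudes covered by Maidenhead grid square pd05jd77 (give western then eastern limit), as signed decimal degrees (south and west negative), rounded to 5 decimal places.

120.80833, 120.81667

Field P=15, D=3: +15·20° lon, +3·10° lat → SW at lon 120°, lat -60°.
Square 0, 5: +0·2° lon, +5·1° lat → SW at lon 120°, lat -55°.
Subsquare j=9, d=3: +9·0.0833333° lon, +3·0.0416667° lat → SW at lon 120.75°, lat -54.875°.
Extended square 7, 7: +7·0.00833333° lon, +7·0.00416667° lat → SW at lon 120.808°, lat -54.8458°.
Cell spans 0.00833333° lon × 0.00416667° lat.
west 120.80833, east 120.81667.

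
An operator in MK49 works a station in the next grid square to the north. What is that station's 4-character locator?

Latitude square 9; +1 → 10, wraps to 0, carry into field.
Latitude field K = 10; +1 → 11 = L.
The longitude characters are unchanged.

ML40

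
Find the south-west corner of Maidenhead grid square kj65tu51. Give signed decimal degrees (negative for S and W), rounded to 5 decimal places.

Field K=10, J=9: +10·20° lon, +9·10° lat → SW at lon 20°, lat 0°.
Square 6, 5: +6·2° lon, +5·1° lat → SW at lon 32°, lat 5°.
Subsquare t=19, u=20: +19·0.0833333° lon, +20·0.0416667° lat → SW at lon 33.5833°, lat 5.83333°.
Extended square 5, 1: +5·0.00833333° lon, +1·0.00416667° lat → SW at lon 33.625°, lat 5.8375°.
latitude 5.83750, longitude 33.62500.

5.83750, 33.62500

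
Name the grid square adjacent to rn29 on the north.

Latitude square 9; +1 → 10, wraps to 0, carry into field.
Latitude field N = 13; +1 → 14 = O.
The longitude characters are unchanged.

RO20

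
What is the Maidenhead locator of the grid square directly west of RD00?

QD90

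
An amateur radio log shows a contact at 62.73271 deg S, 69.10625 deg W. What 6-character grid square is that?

FC57kg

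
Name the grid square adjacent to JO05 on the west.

IO95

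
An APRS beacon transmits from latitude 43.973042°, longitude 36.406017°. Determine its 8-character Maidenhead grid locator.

KN83ex83

Offset from 180°W / 90°S: lon 216.40602°, lat 133.97304°.
Field (20°×10°, letters A–R): 216.40602/20 → 10 → K, 133.97304/10 → 13 → N; chars KN.
Square (2°×1°, digits 0–9): 16.40602/2 → 8, 3.97304/1 → 3; chars 83.
Subsquare (5′×2.5′, letters a–x): 0.40602/0.0833333 → 4 → e, 0.97304/0.0416667 → 23 → x; chars ex.
Extended square (30″×15″, digits 0–9): 0.07268/0.00833333 → 8, 0.01471/0.00416667 → 3; chars 83.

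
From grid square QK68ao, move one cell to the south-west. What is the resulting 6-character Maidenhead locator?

Longitude subsquare a = 0; −1 → -1, wraps to 23 = x, carry into square.
Longitude square 6; −1 → 5.
Latitude subsquare o = 14; −1 → 13 = n.

QK58xn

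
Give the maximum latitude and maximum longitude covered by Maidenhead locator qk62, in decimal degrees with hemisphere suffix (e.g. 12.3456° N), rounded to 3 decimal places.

13.000° N, 154.000° E

Field Q=16, K=10: +16·20° lon, +10·10° lat → SW at lon 140°, lat 10°.
Square 6, 2: +6·2° lon, +2·1° lat → SW at lon 152°, lat 12°.
Cell spans 2° lon × 1° lat. NE corner is SW corner plus one full cell.
latitude 13.000° N, longitude 154.000° E.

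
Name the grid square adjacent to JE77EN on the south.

Latitude subsquare n = 13; −1 → 12 = m.
The longitude characters are unchanged.

JE77em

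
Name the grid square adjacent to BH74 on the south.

Latitude square 4; −1 → 3.
The longitude characters are unchanged.

BH73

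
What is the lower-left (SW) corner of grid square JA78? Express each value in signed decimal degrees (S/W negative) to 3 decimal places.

-82.000, 14.000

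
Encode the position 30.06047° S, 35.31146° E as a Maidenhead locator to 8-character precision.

Add 180° to longitude and 90° to latitude: 215.31146, 59.93953.
Field: lon ⌊215.31146/20⌋ = 10 → K; lat ⌊59.93953/10⌋ = 5 → F.
Square: lon ⌊15.31146/2⌋ = 7; lat ⌊9.93953/1⌋ = 9.
Subsquare: lon ⌊1.31146/0.0833333⌋ = 15 → p; lat ⌊0.93953/0.0416667⌋ = 22 → w.
Extended square: lon ⌊0.06146/0.00833333⌋ = 7; lat ⌊0.02286/0.00416667⌋ = 5.

KF79pw75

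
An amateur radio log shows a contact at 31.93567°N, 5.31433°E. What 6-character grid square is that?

Shift to the Maidenhead origin (180°W, 90°S): lon 185.3143, lat 121.9357.
Field (20°×10°, letters A–R): 185.3143/20 → 9 → J, 121.9357/10 → 12 → M; chars JM.
Square (2°×1°, digits 0–9): 5.3143/2 → 2, 1.9357/1 → 1; chars 21.
Subsquare (5′×2.5′, letters a–x): 1.3143/0.0833333 → 15 → p, 0.9357/0.0416667 → 22 → w; chars pw.

JM21pw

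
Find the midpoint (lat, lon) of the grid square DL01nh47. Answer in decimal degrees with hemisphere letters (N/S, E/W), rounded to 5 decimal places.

21.32292° N, 118.87917° W

Field D=3, L=11: +3·20° lon, +11·10° lat → SW at lon -120°, lat 20°.
Square 0, 1: +0·2° lon, +1·1° lat → SW at lon -120°, lat 21°.
Subsquare n=13, h=7: +13·0.0833333° lon, +7·0.0416667° lat → SW at lon -118.917°, lat 21.2917°.
Extended square 4, 7: +4·0.00833333° lon, +7·0.00416667° lat → SW at lon -118.883°, lat 21.3208°.
Cell spans 0.00833333° lon × 0.00416667° lat. Centre is SW corner plus half of each.
latitude 21.32292° N, longitude 118.87917° W.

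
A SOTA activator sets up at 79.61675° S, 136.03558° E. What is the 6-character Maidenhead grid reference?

PB80aj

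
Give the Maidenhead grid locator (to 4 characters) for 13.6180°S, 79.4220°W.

Offset from 180°W / 90°S: lon 100.58°, lat 76.38°.
Field (20°×10°, letters A–R): 100.58/20 → 5 → F, 76.38/10 → 7 → H; chars FH.
Square (2°×1°, digits 0–9): 0.58/2 → 0, 6.38/1 → 6; chars 06.

FH06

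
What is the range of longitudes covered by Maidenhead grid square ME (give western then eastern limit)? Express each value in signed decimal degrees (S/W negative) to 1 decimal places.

Field M=12, E=4: +12·20° lon, +4·10° lat → SW at lon 60°, lat -50°.
Cell spans 20° lon × 10° lat.
west 60.0, east 80.0.

60.0, 80.0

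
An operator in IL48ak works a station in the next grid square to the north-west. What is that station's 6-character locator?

IL38xl

Longitude subsquare a = 0; −1 → -1, wraps to 23 = x, carry into square.
Longitude square 4; −1 → 3.
Latitude subsquare k = 10; +1 → 11 = l.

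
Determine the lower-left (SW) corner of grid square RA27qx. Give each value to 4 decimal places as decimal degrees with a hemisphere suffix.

82.0417° S, 165.3333° E

Field R=17, A=0: +17·20° lon, +0·10° lat → SW at lon 160°, lat -90°.
Square 2, 7: +2·2° lon, +7·1° lat → SW at lon 164°, lat -83°.
Subsquare q=16, x=23: +16·0.0833333° lon, +23·0.0416667° lat → SW at lon 165.333°, lat -82.0417°.
latitude 82.0417° S, longitude 165.3333° E.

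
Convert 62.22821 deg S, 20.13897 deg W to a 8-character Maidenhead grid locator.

HC97ws35

Add 180° to longitude and 90° to latitude: 159.86103, 27.77179.
Field: lon ⌊159.86103/20⌋ = 7 → H; lat ⌊27.77179/10⌋ = 2 → C.
Square: lon ⌊19.86103/2⌋ = 9; lat ⌊7.77179/1⌋ = 7.
Subsquare: lon ⌊1.86103/0.0833333⌋ = 22 → w; lat ⌊0.77179/0.0416667⌋ = 18 → s.
Extended square: lon ⌊0.02770/0.00833333⌋ = 3; lat ⌊0.02179/0.00416667⌋ = 5.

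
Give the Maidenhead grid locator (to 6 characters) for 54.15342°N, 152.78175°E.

QO64jd

Offset from 180°W / 90°S: lon 332.7817°, lat 144.1534°.
Field (20°×10°, letters A–R): lon ⌊332.7817/20⌋ = 16 → Q; lat ⌊144.1534/10⌋ = 14 → O.
Square (2°×1°, digits 0–9): lon ⌊12.7817/2⌋ = 6; lat ⌊4.1534/1⌋ = 4.
Subsquare (5′×2.5′, letters a–x): lon ⌊0.7817/0.0833333⌋ = 9 → j; lat ⌊0.1534/0.0416667⌋ = 3 → d.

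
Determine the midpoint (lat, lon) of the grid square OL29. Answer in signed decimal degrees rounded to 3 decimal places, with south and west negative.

Field O=14, L=11: +14·20° lon, +11·10° lat → SW at lon 100°, lat 20°.
Square 2, 9: +2·2° lon, +9·1° lat → SW at lon 104°, lat 29°.
Cell spans 2° lon × 1° lat. Centre is SW corner plus half of each.
latitude 29.500, longitude 105.000.

29.500, 105.000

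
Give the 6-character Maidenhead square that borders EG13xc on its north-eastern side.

Longitude subsquare x = 23; +1 → 24, wraps to 0 = a, carry into square.
Longitude square 1; +1 → 2.
Latitude subsquare c = 2; +1 → 3 = d.

EG23ad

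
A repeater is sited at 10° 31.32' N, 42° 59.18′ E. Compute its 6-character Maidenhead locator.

LK10lm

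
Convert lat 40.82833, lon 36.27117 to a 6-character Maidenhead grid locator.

Shift to the Maidenhead origin (180°W, 90°S): lon 216.2712, lat 130.8283.
Field (20°×10°, letters A–R): lon ⌊216.2712/20⌋ = 10 → K; lat ⌊130.8283/10⌋ = 13 → N.
Square (2°×1°, digits 0–9): lon ⌊16.2712/2⌋ = 8; lat ⌊0.8283/1⌋ = 0.
Subsquare (5′×2.5′, letters a–x): lon ⌊0.2712/0.0833333⌋ = 3 → d; lat ⌊0.8283/0.0416667⌋ = 19 → t.

KN80dt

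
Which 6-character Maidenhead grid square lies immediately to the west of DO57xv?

Longitude subsquare x = 23; −1 → 22 = w.
The latitude characters are unchanged.

DO57wv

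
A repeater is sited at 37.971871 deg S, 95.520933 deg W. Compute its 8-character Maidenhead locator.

Offset from 180°W / 90°S: lon 84.47907°, lat 52.02813°.
Field (20°×10°, letters A–R): lon ⌊84.47907/20⌋ = 4 → E; lat ⌊52.02813/10⌋ = 5 → F.
Square (2°×1°, digits 0–9): lon ⌊4.47907/2⌋ = 2; lat ⌊2.02813/1⌋ = 2.
Subsquare (5′×2.5′, letters a–x): lon ⌊0.47907/0.0833333⌋ = 5 → f; lat ⌊0.02813/0.0416667⌋ = 0 → a.
Extended square (30″×15″, digits 0–9): lon ⌊0.06240/0.00833333⌋ = 7; lat ⌊0.02813/0.00416667⌋ = 6.

EF22fa76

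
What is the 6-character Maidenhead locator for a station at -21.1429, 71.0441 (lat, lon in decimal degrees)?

MG58mu

Offset from 180°W / 90°S: lon 251.0441°, lat 68.8571°.
Field: 251.0441/20 → 12 → M, 68.8571/10 → 6 → G; chars MG.
Square: 11.0441/2 → 5, 8.8571/1 → 8; chars 58.
Subsquare: 1.0441/0.0833333 → 12 → m, 0.8571/0.0416667 → 20 → u; chars mu.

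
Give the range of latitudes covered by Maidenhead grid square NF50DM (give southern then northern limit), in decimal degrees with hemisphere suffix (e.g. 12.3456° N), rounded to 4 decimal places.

Field N=13, F=5: +13·20° lon, +5·10° lat → SW at lon 80°, lat -40°.
Square 5, 0: +5·2° lon, +0·1° lat → SW at lon 90°, lat -40°.
Subsquare d=3, m=12: +3·0.0833333° lon, +12·0.0416667° lat → SW at lon 90.25°, lat -39.5°.
Cell spans 0.0833333° lon × 0.0416667° lat.
south 39.5000° S, north 39.4583° S.

39.5000° S, 39.4583° S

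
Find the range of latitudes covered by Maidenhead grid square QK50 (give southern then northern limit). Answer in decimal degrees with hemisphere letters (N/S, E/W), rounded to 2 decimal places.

10.00° N, 11.00° N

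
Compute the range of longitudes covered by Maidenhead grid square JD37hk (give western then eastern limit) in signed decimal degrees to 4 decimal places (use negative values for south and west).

Field J=9, D=3: +9·20° lon, +3·10° lat → SW at lon 0°, lat -60°.
Square 3, 7: +3·2° lon, +7·1° lat → SW at lon 6°, lat -53°.
Subsquare h=7, k=10: +7·0.0833333° lon, +10·0.0416667° lat → SW at lon 6.58333°, lat -52.5833°.
Cell spans 0.0833333° lon × 0.0416667° lat.
west 6.5833, east 6.6667.

6.5833, 6.6667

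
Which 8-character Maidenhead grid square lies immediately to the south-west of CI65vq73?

CI65vq62

Longitude extended square 7; −1 → 6.
Latitude extended square 3; −1 → 2.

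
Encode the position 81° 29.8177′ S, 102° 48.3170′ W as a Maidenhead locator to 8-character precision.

DA88om30

Add 180° to longitude and 90° to latitude: 77.19472, 8.50304.
Field: lon ⌊77.19472/20⌋ = 3 → D; lat ⌊8.50304/10⌋ = 0 → A.
Square: lon ⌊17.19472/2⌋ = 8; lat ⌊8.50304/1⌋ = 8.
Subsquare: lon ⌊1.19472/0.0833333⌋ = 14 → o; lat ⌊0.50304/0.0416667⌋ = 12 → m.
Extended square: lon ⌊0.02805/0.00833333⌋ = 3; lat ⌊0.00304/0.00416667⌋ = 0.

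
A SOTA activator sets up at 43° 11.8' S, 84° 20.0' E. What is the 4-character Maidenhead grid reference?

NE26

Offset from 180°W / 90°S: lon 264.33°, lat 46.80°.
Field: 264.33/20 → 13 → N, 46.80/10 → 4 → E; chars NE.
Square: 4.33/2 → 2, 6.80/1 → 6; chars 26.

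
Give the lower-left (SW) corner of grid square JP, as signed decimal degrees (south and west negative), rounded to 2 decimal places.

60.00, 0.00

Field J=9, P=15: +9·20° lon, +15·10° lat → SW at lon 0°, lat 60°.
latitude 60.00, longitude 0.00.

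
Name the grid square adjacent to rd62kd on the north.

RD62ke

Latitude subsquare d = 3; +1 → 4 = e.
The longitude characters are unchanged.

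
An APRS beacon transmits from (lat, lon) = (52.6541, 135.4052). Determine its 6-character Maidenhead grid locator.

PO72qp

Shift to the Maidenhead origin (180°W, 90°S): lon 315.4052, lat 142.6541.
Field (20°×10°, letters A–R): 315.4052/20 → 15 → P, 142.6541/10 → 14 → O; chars PO.
Square (2°×1°, digits 0–9): 15.4052/2 → 7, 2.6541/1 → 2; chars 72.
Subsquare (5′×2.5′, letters a–x): 1.4052/0.0833333 → 16 → q, 0.6541/0.0416667 → 15 → p; chars qp.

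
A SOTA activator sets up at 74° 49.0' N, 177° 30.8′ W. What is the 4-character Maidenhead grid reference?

Offset from 180°W / 90°S: lon 2.49°, lat 164.82°.
Field: lon ⌊2.49/20⌋ = 0 → A; lat ⌊164.82/10⌋ = 16 → Q.
Square: lon ⌊2.49/2⌋ = 1; lat ⌊4.82/1⌋ = 4.

AQ14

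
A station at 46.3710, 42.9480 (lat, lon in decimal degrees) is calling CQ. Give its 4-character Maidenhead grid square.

Add 180° to longitude and 90° to latitude: 222.95, 136.37.
Field: 222.95/20 → 11 → L, 136.37/10 → 13 → N; chars LN.
Square: 2.95/2 → 1, 6.37/1 → 6; chars 16.

LN16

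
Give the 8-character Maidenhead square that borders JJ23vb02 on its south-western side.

JJ23ub91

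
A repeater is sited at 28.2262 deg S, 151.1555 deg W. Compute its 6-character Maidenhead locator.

BG41ks

Shift to the Maidenhead origin (180°W, 90°S): lon 28.8445, lat 61.7738.
Field: 28.8445/20 → 1 → B, 61.7738/10 → 6 → G; chars BG.
Square: 8.8445/2 → 4, 1.7738/1 → 1; chars 41.
Subsquare: 0.8445/0.0833333 → 10 → k, 0.7738/0.0416667 → 18 → s; chars ks.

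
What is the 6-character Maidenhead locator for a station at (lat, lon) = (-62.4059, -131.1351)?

CC47ko

Shift to the Maidenhead origin (180°W, 90°S): lon 48.8649, lat 27.5941.
Field: 48.8649/20 → 2 → C, 27.5941/10 → 2 → C; chars CC.
Square: 8.8649/2 → 4, 7.5941/1 → 7; chars 47.
Subsquare: 0.8649/0.0833333 → 10 → k, 0.5941/0.0416667 → 14 → o; chars ko.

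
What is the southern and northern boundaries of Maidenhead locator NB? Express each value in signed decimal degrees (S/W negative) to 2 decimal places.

-80.00, -70.00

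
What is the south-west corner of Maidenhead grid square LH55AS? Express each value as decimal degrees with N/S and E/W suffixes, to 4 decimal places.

14.2500° S, 50.0000° E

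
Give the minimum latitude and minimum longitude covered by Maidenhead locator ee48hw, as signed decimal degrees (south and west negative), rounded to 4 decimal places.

-41.0833, -91.4167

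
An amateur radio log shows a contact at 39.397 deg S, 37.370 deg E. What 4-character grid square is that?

Shift to the Maidenhead origin (180°W, 90°S): lon 217.37, lat 50.60.
Field: 217.37/20 → 10 → K, 50.60/10 → 5 → F; chars KF.
Square: 17.37/2 → 8, 0.60/1 → 0; chars 80.

KF80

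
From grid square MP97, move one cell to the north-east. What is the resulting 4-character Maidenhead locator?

NP08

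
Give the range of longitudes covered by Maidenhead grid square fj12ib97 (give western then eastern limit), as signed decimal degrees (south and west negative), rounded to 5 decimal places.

-77.25833, -77.25000

Field F=5, J=9: +5·20° lon, +9·10° lat → SW at lon -80°, lat 0°.
Square 1, 2: +1·2° lon, +2·1° lat → SW at lon -78°, lat 2°.
Subsquare i=8, b=1: +8·0.0833333° lon, +1·0.0416667° lat → SW at lon -77.3333°, lat 2.04167°.
Extended square 9, 7: +9·0.00833333° lon, +7·0.00416667° lat → SW at lon -77.2583°, lat 2.07083°.
Cell spans 0.00833333° lon × 0.00416667° lat.
west -77.25833, east -77.25000.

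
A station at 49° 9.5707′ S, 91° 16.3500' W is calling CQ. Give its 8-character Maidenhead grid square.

EE40iu71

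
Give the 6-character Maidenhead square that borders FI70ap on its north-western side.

Longitude subsquare a = 0; −1 → -1, wraps to 23 = x, carry into square.
Longitude square 7; −1 → 6.
Latitude subsquare p = 15; +1 → 16 = q.

FI60xq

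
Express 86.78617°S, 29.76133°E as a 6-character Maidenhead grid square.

KA43vf

Offset from 180°W / 90°S: lon 209.7613°, lat 3.2138°.
Field (20°×10°, letters A–R): lon ⌊209.7613/20⌋ = 10 → K; lat ⌊3.2138/10⌋ = 0 → A.
Square (2°×1°, digits 0–9): lon ⌊9.7613/2⌋ = 4; lat ⌊3.2138/1⌋ = 3.
Subsquare (5′×2.5′, letters a–x): lon ⌊1.7613/0.0833333⌋ = 21 → v; lat ⌊0.2138/0.0416667⌋ = 5 → f.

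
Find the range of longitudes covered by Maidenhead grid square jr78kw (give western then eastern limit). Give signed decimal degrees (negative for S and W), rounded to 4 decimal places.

Field J=9, R=17: +9·20° lon, +17·10° lat → SW at lon 0°, lat 80°.
Square 7, 8: +7·2° lon, +8·1° lat → SW at lon 14°, lat 88°.
Subsquare k=10, w=22: +10·0.0833333° lon, +22·0.0416667° lat → SW at lon 14.8333°, lat 88.9167°.
Cell spans 0.0833333° lon × 0.0416667° lat.
west 14.8333, east 14.9167.

14.8333, 14.9167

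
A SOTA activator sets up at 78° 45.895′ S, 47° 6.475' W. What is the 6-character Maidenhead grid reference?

Shift to the Maidenhead origin (180°W, 90°S): lon 132.8921, lat 11.2351.
Field: 132.8921/20 → 6 → G, 11.2351/10 → 1 → B; chars GB.
Square: 12.8921/2 → 6, 1.2351/1 → 1; chars 61.
Subsquare: 0.8921/0.0833333 → 10 → k, 0.2351/0.0416667 → 5 → f; chars kf.

GB61kf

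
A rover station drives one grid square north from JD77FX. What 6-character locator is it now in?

Latitude subsquare x = 23; +1 → 24, wraps to 0 = a, carry into square.
Latitude square 7; +1 → 8.
The longitude characters are unchanged.

JD78fa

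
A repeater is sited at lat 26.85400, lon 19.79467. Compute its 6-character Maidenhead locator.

Offset from 180°W / 90°S: lon 199.7947°, lat 116.8540°.
Field: lon ⌊199.7947/20⌋ = 9 → J; lat ⌊116.8540/10⌋ = 11 → L.
Square: lon ⌊19.7947/2⌋ = 9; lat ⌊6.8540/1⌋ = 6.
Subsquare: lon ⌊1.7947/0.0833333⌋ = 21 → v; lat ⌊0.8540/0.0416667⌋ = 20 → u.

JL96vu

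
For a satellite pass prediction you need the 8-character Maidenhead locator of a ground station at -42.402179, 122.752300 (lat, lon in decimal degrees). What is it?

PE17jo03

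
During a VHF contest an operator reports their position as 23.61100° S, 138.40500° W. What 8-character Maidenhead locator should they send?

Add 180° to longitude and 90° to latitude: 41.59500, 66.38900.
Field: 41.59500/20 → 2 → C, 66.38900/10 → 6 → G; chars CG.
Square: 1.59500/2 → 0, 6.38900/1 → 6; chars 06.
Subsquare: 1.59500/0.0833333 → 19 → t, 0.38900/0.0416667 → 9 → j; chars tj.
Extended square: 0.01167/0.00833333 → 1, 0.01400/0.00416667 → 3; chars 13.

CG06tj13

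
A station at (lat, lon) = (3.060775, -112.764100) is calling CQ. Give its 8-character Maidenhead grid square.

DJ33ob84

Offset from 180°W / 90°S: lon 67.23590°, lat 93.06078°.
Field: 67.23590/20 → 3 → D, 93.06078/10 → 9 → J; chars DJ.
Square: 7.23590/2 → 3, 3.06078/1 → 3; chars 33.
Subsquare: 1.23590/0.0833333 → 14 → o, 0.06078/0.0416667 → 1 → b; chars ob.
Extended square: 0.06923/0.00833333 → 8, 0.01911/0.00416667 → 4; chars 84.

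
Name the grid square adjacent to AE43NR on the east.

Longitude subsquare n = 13; +1 → 14 = o.
The latitude characters are unchanged.

AE43or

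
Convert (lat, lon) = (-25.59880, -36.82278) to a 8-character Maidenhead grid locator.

HG14oj16

Offset from 180°W / 90°S: lon 143.17722°, lat 64.40120°.
Field: lon ⌊143.17722/20⌋ = 7 → H; lat ⌊64.40120/10⌋ = 6 → G.
Square: lon ⌊3.17722/2⌋ = 1; lat ⌊4.40120/1⌋ = 4.
Subsquare: lon ⌊1.17722/0.0833333⌋ = 14 → o; lat ⌊0.40120/0.0416667⌋ = 9 → j.
Extended square: lon ⌊0.01055/0.00833333⌋ = 1; lat ⌊0.02620/0.00416667⌋ = 6.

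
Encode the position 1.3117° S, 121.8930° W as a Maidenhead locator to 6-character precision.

CI98bq

Shift to the Maidenhead origin (180°W, 90°S): lon 58.1070, lat 88.6883.
Field: 58.1070/20 → 2 → C, 88.6883/10 → 8 → I; chars CI.
Square: 18.1070/2 → 9, 8.6883/1 → 8; chars 98.
Subsquare: 0.1070/0.0833333 → 1 → b, 0.6883/0.0416667 → 16 → q; chars bq.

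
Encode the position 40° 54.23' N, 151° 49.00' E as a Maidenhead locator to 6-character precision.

QN50vv

Add 180° to longitude and 90° to latitude: 331.8167, 130.9038.
Field: 331.8167/20 → 16 → Q, 130.9038/10 → 13 → N; chars QN.
Square: 11.8167/2 → 5, 0.9038/1 → 0; chars 50.
Subsquare: 1.8167/0.0833333 → 21 → v, 0.9038/0.0416667 → 21 → v; chars vv.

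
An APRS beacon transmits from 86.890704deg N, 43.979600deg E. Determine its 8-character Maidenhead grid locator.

Offset from 180°W / 90°S: lon 223.97960°, lat 176.89070°.
Field: lon ⌊223.97960/20⌋ = 11 → L; lat ⌊176.89070/10⌋ = 17 → R.
Square: lon ⌊3.97960/2⌋ = 1; lat ⌊6.89070/1⌋ = 6.
Subsquare: lon ⌊1.97960/0.0833333⌋ = 23 → x; lat ⌊0.89070/0.0416667⌋ = 21 → v.
Extended square: lon ⌊0.06293/0.00833333⌋ = 7; lat ⌊0.01570/0.00416667⌋ = 3.

LR16xv73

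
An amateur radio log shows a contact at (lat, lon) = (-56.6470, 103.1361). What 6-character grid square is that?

Offset from 180°W / 90°S: lon 283.1361°, lat 33.3530°.
Field: lon ⌊283.1361/20⌋ = 14 → O; lat ⌊33.3530/10⌋ = 3 → D.
Square: lon ⌊3.1361/2⌋ = 1; lat ⌊3.3530/1⌋ = 3.
Subsquare: lon ⌊1.1361/0.0833333⌋ = 13 → n; lat ⌊0.3530/0.0416667⌋ = 8 → i.

OD13ni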